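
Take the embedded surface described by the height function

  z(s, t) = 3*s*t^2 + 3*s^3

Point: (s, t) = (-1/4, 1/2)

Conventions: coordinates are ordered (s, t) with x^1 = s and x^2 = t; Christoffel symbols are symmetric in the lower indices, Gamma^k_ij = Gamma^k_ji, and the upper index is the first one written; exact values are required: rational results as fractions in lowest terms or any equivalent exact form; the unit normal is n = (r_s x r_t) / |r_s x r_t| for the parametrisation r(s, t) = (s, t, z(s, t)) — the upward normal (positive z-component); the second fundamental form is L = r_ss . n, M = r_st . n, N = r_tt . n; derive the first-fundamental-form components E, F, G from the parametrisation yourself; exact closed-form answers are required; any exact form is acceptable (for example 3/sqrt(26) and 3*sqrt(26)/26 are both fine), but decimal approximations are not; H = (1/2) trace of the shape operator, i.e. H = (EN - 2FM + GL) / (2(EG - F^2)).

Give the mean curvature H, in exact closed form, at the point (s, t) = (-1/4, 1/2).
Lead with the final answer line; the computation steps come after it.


Answer: H = -10668/24389

z_s = 21/16, z_t = -3/4, z_ss = -9/2, z_st = 3, z_tt = -3/2
E = 697/256, F = -63/64, G = 25/16; answer radicand W^2 = 841/256
unnormalised second-form numerators: l = -9/2, m = 3, n = -3/2; L = l/sqrt(841/256), and similarly M = m/sqrt(W^2), N = n/sqrt(W^2)
H = (E*n - 2*F*m + G*l) / (2*(EG - F^2)*sqrt(W^2)); E*n - 2*F*m + G*l = -2667/512, EG - F^2 = 841/256, so H = (-2667/3364)/sqrt(841/256)


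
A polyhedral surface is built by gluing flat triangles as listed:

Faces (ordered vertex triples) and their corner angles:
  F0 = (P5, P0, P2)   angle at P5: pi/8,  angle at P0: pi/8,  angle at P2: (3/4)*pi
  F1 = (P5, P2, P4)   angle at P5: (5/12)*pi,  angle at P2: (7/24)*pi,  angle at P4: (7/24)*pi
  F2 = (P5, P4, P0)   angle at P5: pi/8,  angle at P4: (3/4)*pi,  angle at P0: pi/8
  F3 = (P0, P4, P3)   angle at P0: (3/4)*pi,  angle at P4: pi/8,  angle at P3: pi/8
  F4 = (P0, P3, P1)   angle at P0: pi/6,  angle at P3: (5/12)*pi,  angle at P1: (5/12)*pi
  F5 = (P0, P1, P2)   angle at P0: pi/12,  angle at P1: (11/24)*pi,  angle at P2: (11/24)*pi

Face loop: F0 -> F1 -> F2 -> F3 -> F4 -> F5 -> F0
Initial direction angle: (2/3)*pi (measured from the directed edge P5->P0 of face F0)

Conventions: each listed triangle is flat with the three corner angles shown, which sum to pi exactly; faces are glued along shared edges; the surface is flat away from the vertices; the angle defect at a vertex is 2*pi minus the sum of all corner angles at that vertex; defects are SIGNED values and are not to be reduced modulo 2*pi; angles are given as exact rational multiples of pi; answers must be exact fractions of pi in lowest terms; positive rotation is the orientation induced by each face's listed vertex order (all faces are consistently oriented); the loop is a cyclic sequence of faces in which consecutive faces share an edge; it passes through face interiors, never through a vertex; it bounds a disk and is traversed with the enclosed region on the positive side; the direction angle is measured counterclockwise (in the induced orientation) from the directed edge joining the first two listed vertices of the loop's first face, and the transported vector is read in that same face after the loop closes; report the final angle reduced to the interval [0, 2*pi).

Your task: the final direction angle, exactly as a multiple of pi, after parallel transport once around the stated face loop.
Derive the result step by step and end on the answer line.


enclosed vertex P0: corner angles sum to (5/4)*pi, defect = 2*pi - (5/4)*pi = (3/4)*pi
enclosed vertex P5: corner angles sum to (2/3)*pi, defect = 2*pi - (2/3)*pi = (4/3)*pi
summing the enclosed defects onto the initial angle, mod 2*pi in the induced orientation:
final angle = (2/3)*pi + (25/12)*pi = (3/4)*pi (mod 2*pi)

Answer: final direction angle = (3/4)*pi


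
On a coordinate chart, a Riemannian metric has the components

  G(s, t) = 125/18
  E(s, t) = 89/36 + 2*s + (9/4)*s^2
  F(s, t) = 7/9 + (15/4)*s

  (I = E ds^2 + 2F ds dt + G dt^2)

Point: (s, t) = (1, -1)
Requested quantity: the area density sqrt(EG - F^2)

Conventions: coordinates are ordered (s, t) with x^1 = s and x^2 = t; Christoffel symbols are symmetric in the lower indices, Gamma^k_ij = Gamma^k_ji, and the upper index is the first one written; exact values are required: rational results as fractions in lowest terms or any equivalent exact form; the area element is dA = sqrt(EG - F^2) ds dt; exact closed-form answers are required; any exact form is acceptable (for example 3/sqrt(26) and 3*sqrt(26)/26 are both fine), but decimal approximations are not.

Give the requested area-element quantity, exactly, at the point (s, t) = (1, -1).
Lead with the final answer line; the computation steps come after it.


Answer: sqrt(EG - F^2) = sqrt(33931)/36

E = 121/18, F = 163/36, G = 125/18; EG - F^2 = 33931/1296


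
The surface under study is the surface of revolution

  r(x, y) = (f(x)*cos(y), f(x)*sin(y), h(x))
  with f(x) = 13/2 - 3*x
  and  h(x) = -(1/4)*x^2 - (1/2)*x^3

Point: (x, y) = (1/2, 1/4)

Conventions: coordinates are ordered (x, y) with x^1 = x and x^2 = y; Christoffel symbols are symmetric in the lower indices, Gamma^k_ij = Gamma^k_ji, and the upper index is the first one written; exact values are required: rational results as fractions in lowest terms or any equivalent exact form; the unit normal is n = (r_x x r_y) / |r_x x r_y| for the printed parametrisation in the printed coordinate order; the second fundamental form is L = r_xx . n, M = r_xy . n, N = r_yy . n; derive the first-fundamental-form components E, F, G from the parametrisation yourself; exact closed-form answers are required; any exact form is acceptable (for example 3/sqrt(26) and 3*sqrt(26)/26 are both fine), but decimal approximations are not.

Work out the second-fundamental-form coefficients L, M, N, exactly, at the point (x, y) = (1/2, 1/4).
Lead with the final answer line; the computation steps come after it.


Answer: L = 48*sqrt(601)/601, M = 0, N = -25*sqrt(601)/601

f = 5, f' = -3, f'' = 0, h' = -5/8, h'' = -2
E = 601/64, F = 0, G = 25; answer radicand W^2 = 601/64
unnormalised second-form numerators: l = 6, m = 0, n = -25/8; L = l/sqrt(601/64), and similarly M = m/sqrt(W^2), N = n/sqrt(W^2)


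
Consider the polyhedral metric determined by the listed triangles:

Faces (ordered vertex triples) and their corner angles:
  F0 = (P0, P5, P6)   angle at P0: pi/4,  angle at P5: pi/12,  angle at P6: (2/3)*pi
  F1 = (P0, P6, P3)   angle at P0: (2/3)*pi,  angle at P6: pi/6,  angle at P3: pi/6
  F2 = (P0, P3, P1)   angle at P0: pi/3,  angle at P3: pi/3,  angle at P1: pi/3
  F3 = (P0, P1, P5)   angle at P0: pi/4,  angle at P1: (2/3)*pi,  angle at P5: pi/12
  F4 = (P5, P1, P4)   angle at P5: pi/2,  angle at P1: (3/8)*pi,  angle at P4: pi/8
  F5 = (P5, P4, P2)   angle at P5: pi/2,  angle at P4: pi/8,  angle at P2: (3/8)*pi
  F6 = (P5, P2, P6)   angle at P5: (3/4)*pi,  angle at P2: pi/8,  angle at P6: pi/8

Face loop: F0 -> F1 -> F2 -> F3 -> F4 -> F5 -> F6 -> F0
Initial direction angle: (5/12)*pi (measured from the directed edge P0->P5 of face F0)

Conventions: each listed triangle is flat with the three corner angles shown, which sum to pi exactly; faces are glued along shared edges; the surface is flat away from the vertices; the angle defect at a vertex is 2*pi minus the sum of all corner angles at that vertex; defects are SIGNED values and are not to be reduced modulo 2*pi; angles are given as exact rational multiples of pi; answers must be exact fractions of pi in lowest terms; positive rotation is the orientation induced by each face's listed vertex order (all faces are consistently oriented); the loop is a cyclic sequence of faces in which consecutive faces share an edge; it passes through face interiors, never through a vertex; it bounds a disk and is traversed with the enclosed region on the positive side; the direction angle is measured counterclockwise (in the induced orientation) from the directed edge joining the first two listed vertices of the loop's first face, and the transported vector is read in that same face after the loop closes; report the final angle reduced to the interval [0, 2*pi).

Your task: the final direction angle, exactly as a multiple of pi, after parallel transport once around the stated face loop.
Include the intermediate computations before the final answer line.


enclosed vertex P0: corner angles sum to (3/2)*pi, defect = 2*pi - (3/2)*pi = pi/2
enclosed vertex P5: corner angles sum to (23/12)*pi, defect = 2*pi - (23/12)*pi = pi/12
the final direction is the initial angle plus the enclosed defects, taken mod 2*pi in the induced orientation
final angle = (5/12)*pi + (7/12)*pi = pi (mod 2*pi)

Answer: final direction angle = pi


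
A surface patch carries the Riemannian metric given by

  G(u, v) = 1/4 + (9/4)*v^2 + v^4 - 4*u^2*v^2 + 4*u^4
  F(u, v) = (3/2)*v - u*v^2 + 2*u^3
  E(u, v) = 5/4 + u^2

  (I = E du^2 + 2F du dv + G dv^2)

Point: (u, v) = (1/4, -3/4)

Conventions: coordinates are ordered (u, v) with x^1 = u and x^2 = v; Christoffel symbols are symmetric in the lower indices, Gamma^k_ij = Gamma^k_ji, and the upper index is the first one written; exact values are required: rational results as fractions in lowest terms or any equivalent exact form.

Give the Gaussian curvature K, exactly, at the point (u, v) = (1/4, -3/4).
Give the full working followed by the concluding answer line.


E = 21/16, F = -79/64, G = 437/256, EG - F^2 = 367/512 at the point
E_u = 1/2, E_v = 0, F_u = -3/16, F_v = 15/8, G_u = -7/8, G_v = -75/16
E_vv = 0, F_uv = 3/2, G_uu = -3/2
Using the Brioschi determinant formula for K from the metric derivatives:
M1 = [[-E_vv/2 + F_uv - G_uu/2, E_u/2, F_u - E_v/2], [F_v - G_u/2, E, F], [G_v/2, F, G]] = [[9/4, 1/4, -3/16], [37/16, 21/16, -79/64], [-75/32, -79/64, 437/256]]; det M1 = 1339/1024
M2 = [[0, E_v/2, G_u/2], [E_v/2, E, F], [G_u/2, F, G]] = [[0, 0, -7/16], [0, 21/16, -79/64], [-7/16, -79/64, 437/256]]; det M2 = -1029/4096
det M1 - det M2 = 6385/4096; K = 6385/4096 / (367/512)^2 = 408640/134689

Answer: K = 408640/134689


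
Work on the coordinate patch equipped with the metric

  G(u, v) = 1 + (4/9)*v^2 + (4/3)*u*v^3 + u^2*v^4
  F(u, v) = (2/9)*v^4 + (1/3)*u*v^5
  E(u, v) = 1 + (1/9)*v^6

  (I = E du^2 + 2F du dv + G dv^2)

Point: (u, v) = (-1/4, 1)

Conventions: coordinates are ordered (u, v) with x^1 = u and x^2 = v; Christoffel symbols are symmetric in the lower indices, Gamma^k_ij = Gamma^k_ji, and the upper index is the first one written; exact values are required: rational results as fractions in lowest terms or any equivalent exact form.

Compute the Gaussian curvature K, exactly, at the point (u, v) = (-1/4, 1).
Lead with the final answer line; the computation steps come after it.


Answer: K = -20736/34225

E = 10/9, F = 5/36, G = 169/144, EG - F^2 = 185/144 at the point
E_u = 0, E_v = 2/3, F_u = 1/3, F_v = 17/36, G_u = 5/6, G_v = 5/36
E_vv = 10/3, F_uv = 5/3, G_uu = 2
K follows from Brioschi's formula, (det M1 - det M2)/(EG - F^2)^2.
M1 = [[-E_vv/2 + F_uv - G_uu/2, E_u/2, F_u - E_v/2], [F_v - G_u/2, E, F], [G_v/2, F, G]] = [[-1, 0, 0], [1/18, 10/9, 5/36], [5/72, 5/36, 169/144]]; det M1 = -185/144
M2 = [[0, E_v/2, G_u/2], [E_v/2, E, F], [G_u/2, F, G]] = [[0, 1/3, 5/12], [1/3, 10/9, 5/36], [5/12, 5/36, 169/144]]; det M2 = -41/144
det M1 - det M2 = -1; K = -1 / (185/144)^2 = -20736/34225


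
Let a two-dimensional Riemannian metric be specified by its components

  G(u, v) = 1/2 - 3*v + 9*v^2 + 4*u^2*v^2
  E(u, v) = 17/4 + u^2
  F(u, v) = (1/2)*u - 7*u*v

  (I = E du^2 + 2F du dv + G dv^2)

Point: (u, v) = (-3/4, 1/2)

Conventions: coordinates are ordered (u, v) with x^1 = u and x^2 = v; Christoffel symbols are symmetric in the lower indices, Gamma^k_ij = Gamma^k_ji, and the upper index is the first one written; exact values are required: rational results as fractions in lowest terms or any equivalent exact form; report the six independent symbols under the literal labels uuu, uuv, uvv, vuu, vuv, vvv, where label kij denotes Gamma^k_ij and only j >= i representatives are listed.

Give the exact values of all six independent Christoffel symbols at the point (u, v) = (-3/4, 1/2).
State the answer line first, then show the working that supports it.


Answer: Gamma_uuu = 1380/937, Gamma_uuv = 432/937, Gamma_uvv = 408/937, Gamma_vuu = -3264/937, Gamma_vuv = -924/937, Gamma_vvv = 1626/937

E = 77/16, F = 9/4, G = 29/16 at the point
E_u = -3/2, E_v = 0, F_u = -3, F_v = 21/4, G_u = -3/2, G_v = 33/4
EG - F^2 = 937/256;  g^inv = (256/937) * [[29/16, -9/4], [-9/4, 77/16]]
first-kind symbols [ij,l] = (1/2)(d_i g_jl + d_j g_il - d_l g_ij): [uu,u] = E_u/2 = -3/4, [uu,v] = F_u - E_v/2 = -3, [uv,u] = E_v/2 = 0, [uv,v] = G_u/2 = -3/4, [vv,u] = F_v - G_u/2 = 6, [vv,v] = G_v/2 = 33/8
Gamma^u_ij = (G*[ij,u] - F*[ij,v])/(EG - F^2), Gamma^v_ij = (E*[ij,v] - F*[ij,u])/(EG - F^2)


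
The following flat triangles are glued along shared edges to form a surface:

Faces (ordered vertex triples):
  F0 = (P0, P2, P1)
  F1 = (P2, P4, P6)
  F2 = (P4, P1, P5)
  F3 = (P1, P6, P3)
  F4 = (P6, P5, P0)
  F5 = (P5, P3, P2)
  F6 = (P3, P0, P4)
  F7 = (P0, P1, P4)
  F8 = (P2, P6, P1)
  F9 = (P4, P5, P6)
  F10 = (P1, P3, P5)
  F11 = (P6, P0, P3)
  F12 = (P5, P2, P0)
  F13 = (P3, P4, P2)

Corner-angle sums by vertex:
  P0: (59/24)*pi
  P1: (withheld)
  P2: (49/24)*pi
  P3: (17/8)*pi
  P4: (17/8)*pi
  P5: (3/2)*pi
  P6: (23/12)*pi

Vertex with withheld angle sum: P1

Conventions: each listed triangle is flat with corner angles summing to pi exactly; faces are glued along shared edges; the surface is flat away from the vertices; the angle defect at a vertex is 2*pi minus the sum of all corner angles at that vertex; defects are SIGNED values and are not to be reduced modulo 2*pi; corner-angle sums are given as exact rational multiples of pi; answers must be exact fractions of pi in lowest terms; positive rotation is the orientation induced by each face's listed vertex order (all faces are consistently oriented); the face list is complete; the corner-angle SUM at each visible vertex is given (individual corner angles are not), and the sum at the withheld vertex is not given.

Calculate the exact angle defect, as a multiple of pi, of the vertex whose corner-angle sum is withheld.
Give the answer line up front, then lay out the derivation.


Answer: defect(P1) = pi/6

V = 7, E = 21, F = 14; chi = V - E + F = 0
Gauss-Bonnet: total defect = 2*pi*chi = 0; visible defects sum to -pi/6


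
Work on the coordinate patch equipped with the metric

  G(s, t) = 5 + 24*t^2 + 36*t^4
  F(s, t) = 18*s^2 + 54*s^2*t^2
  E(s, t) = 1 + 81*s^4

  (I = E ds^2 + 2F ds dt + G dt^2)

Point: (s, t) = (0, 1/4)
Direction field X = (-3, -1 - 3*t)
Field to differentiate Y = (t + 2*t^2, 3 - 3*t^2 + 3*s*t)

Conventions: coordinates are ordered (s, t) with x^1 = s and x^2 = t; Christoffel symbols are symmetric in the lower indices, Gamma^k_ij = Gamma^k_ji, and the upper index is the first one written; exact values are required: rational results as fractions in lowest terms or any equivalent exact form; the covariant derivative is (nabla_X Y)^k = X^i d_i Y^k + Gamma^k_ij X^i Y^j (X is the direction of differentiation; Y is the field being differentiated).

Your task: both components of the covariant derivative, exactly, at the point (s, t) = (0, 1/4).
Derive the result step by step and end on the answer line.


E = 1, F = 0, G = 425/64 at the point
E_s = 0, E_t = 0, F_s = 0, F_t = 0, G_s = 0, G_t = 57/4
EG - F^2 = 425/64;  g^inv = (64/425) * [[425/64, 0], [0, 1]]
first-kind symbols [ij,l] = (1/2)(d_i g_jl + d_j g_il - d_l g_ij): [ss,s] = E_s/2 = 0, [ss,t] = F_s - E_t/2 = 0, [st,s] = E_t/2 = 0, [st,t] = G_s/2 = 0, [tt,s] = F_t - G_s/2 = 0, [tt,t] = G_t/2 = 57/8
Gamma^s_ij = (G*[ij,s] - F*[ij,t])/(EG - F^2), Gamma^t_ij = (E*[ij,t] - F*[ij,s])/(EG - F^2)
Gamma_sss = 0, Gamma_sst = 0, Gamma_stt = 0, Gamma_tss = 0, Gamma_tst = 0, Gamma_ttt = 456/425
X = (-3, -7/4), Y = (3/8, 45/16) at the point

Answer: (nabla_X Y)^s = -7/2, (nabla_X Y)^t = -417/85


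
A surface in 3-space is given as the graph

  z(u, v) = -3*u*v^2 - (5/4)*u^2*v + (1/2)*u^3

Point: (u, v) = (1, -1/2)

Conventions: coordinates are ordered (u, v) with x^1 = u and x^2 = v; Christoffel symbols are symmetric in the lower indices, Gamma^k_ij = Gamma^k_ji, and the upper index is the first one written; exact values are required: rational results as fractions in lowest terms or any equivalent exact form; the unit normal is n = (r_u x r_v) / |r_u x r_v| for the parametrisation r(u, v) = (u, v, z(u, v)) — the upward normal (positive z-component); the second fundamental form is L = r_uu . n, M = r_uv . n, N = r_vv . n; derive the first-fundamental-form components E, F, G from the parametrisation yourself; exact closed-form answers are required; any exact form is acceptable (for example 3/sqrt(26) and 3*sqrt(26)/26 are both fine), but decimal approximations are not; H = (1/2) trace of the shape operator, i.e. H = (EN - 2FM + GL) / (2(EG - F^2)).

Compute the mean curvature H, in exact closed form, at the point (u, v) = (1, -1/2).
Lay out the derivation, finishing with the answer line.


z_u = 2, z_v = 7/4, z_uu = 17/4, z_uv = 1/2, z_vv = -6
E = 5, F = 7/2, G = 65/16; answer radicand W^2 = 129/16
unnormalised second-form numerators: l = 17/4, m = 1/2, n = -6; L = l/sqrt(129/16), and similarly M = m/sqrt(W^2), N = n/sqrt(W^2)
H = (E*n - 2*F*m + G*l) / (2*(EG - F^2)*sqrt(W^2)); E*n - 2*F*m + G*l = -1039/64, EG - F^2 = 129/16, so H = (-1039/1032)/sqrt(129/16)

Answer: H = -1039*sqrt(129)/33282


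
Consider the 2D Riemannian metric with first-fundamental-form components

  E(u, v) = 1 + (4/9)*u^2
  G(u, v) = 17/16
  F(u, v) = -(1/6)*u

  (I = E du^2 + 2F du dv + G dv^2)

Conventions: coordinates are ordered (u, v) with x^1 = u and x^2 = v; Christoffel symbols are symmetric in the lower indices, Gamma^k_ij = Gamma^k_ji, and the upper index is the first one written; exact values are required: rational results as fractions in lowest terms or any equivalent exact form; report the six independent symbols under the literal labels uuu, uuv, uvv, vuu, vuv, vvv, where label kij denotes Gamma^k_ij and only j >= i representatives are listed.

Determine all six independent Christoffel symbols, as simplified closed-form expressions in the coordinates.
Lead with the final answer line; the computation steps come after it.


Answer: Gamma_uuu = 64*u/(64*u^2 + 153), Gamma_uuv = 0, Gamma_uvv = 0, Gamma_vuu = -24/(64*u^2 + 153), Gamma_vuv = 0, Gamma_vvv = 0

E = 1 + (4/9)*u^2; F = -(1/6)*u; G = 17/16
Gamma^k_ij = (1/2) g^{kl} (d_i g_jl + d_j g_il - d_l g_ij), with g^inv = (1/(EG-F^2)) [[G, -F], [-F, E]]
first partials: E_u = (8/9)*u, E_v = 0, F_u = -1/6, F_v = 0, G_u = 0, G_v = 0
D = EG - F^2 = 17/16 + (4/9)*u^2
expanded: Gamma^u_uu = (G E_u - 2F F_u + F E_v)/(2D), Gamma^u_uv = (G E_v - F G_u)/(2D), Gamma^u_vv = (2G F_v - G G_u - F G_v)/(2D), Gamma^v_uu = (2E F_u - E E_v - F E_u)/(2D), Gamma^v_uv = (E G_u - F E_v)/(2D), Gamma^v_vv = (E G_v - 2F F_v + F G_u)/(2D); substitute and cancel common factors


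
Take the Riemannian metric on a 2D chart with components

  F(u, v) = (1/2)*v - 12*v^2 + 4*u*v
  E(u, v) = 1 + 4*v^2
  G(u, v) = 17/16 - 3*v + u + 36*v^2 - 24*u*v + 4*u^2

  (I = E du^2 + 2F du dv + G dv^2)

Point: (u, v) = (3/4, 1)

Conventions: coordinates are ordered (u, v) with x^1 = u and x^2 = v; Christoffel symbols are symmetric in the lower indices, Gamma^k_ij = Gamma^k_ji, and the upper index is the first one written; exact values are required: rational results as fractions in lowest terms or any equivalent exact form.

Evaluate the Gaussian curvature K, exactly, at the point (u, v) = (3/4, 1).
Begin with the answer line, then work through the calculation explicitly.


Answer: K = -1024/136161

E = 5, F = -17/2, G = 305/16, EG - F^2 = 369/16 at the point
E_u = 0, E_v = 8, F_u = 4, F_v = -41/2, G_u = -17, G_v = 51
E_vv = 8, F_uv = 4, G_uu = 8
Brioschi: K = (det M1 - det M2) / (EG - F^2)^2 with the standard first/second-derivative matrices M1, M2.
M1 = [[-E_vv/2 + F_uv - G_uu/2, E_u/2, F_u - E_v/2], [F_v - G_u/2, E, F], [G_v/2, F, G]] = [[-4, 0, 0], [-12, 5, -17/2], [51/2, -17/2, 305/16]]; det M1 = -369/4
M2 = [[0, E_v/2, G_u/2], [E_v/2, E, F], [G_u/2, F, G]] = [[0, 4, -17/2], [4, 5, -17/2], [-17/2, -17/2, 305/16]]; det M2 = -353/4
det M1 - det M2 = -4; K = -4 / (369/16)^2 = -1024/136161


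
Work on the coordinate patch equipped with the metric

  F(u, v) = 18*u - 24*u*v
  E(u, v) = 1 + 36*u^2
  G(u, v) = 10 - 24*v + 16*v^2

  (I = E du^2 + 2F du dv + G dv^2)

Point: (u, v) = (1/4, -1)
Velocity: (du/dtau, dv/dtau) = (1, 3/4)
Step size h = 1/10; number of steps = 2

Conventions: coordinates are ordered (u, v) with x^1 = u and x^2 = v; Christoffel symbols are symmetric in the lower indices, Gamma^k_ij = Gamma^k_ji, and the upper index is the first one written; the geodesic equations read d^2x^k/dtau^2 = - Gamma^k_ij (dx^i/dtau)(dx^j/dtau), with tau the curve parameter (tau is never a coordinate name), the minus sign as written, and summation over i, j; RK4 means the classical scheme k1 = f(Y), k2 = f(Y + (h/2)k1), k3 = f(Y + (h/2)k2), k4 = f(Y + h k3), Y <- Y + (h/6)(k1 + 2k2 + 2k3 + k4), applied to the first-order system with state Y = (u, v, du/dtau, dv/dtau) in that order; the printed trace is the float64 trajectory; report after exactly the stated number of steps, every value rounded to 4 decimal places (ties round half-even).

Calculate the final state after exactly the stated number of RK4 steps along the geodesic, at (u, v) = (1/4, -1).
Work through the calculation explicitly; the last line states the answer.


f(Y) = (du/dtau, dv/dtau, -Gamma^u_ij Y'^i Y'^j, -Gamma^v_ij Y'^i Y'^j) with the Gammas evaluated at the stage position; h = 0.100000; intermediate values shown to 6 dp
step 0: u = 0.2500, v = -1.0000, du/dtau = 1.0000, dv/dtau = 0.7500
step 1:
  k1: at (u, v) = (0.250000, -1.000000), (du/dtau, dv/dtau) = (1.000000, 0.750000); Gamma_uuu = 0.172249, Gamma_uuv = 0.000000, Gamma_uvv = -0.114833, Gamma_vuu = 0.803828, Gamma_vuv = 0.000000, Gamma_vvv = -0.535885; k1 = (1.000000, 0.750000, -0.107656, -0.502392)
  k2: at (u, v) = (0.300000, -0.962500), (du/dtau, dv/dtau) = (0.994617, 0.724880); Gamma_uuu = 0.211092, Gamma_uuv = 0.000000, Gamma_uvv = -0.140728, Gamma_vuu = 0.803323, Gamma_vuv = 0.000000, Gamma_vvv = -0.535548; k2 = (0.994617, 0.724880, -0.134880, -0.513293)
  k3: at (u, v) = (0.299731, -0.963756), (du/dtau, dv/dtau) = (0.993256, 0.724335); Gamma_uuu = 0.210643, Gamma_uuv = 0.000000, Gamma_uvv = -0.140429, Gamma_vuu = 0.802923, Gamma_vuv = 0.000000, Gamma_vvv = -0.535282; k3 = (0.993256, 0.724335, -0.134134, -0.511287)
  k4: at (u, v) = (0.349326, -0.927566), (du/dtau, dv/dtau) = (0.986587, 0.698871); Gamma_uuu = 0.249416, Gamma_uuv = 0.000000, Gamma_uvv = -0.166277, Gamma_vuu = 0.798513, Gamma_vuv = 0.000000, Gamma_vvv = -0.532342; k4 = (0.986587, 0.698871, -0.161556, -0.517228)
  Y <- Y + (h/6)(k1 + 2k2 + 2k3 + k4): u = 0.3494, v = -0.9275, du/dtau = 0.9865, dv/dtau = 0.6989
step 2:
  k1: at (u, v) = (0.349372, -0.927545), (du/dtau, dv/dtau) = (0.986546, 0.698854); Gamma_uuu = 0.249449, Gamma_uuv = 0.000000, Gamma_uvv = -0.166299, Gamma_vuu = 0.798503, Gamma_vuv = 0.000000, Gamma_vvv = -0.532335; k1 = (0.986546, 0.698854, -0.161562, -0.517171)
  k2: at (u, v) = (0.398700, -0.892602), (du/dtau, dv/dtau) = (0.978468, 0.672995); Gamma_uuu = 0.287680, Gamma_uuv = 0.000000, Gamma_uvv = -0.191787, Gamma_vuu = 0.790142, Gamma_vuv = 0.000000, Gamma_vvv = -0.526761; k2 = (0.978468, 0.672995, -0.188560, -0.517899)
  k3: at (u, v) = (0.398296, -0.893895), (du/dtau, dv/dtau) = (0.977118, 0.672959); Gamma_uuu = 0.287064, Gamma_uuv = 0.000000, Gamma_uvv = -0.191376, Gamma_vuu = 0.789871, Gamma_vuv = 0.000000, Gamma_vvv = -0.526581; k3 = (0.977118, 0.672959, -0.187408, -0.515662)
  k4: at (u, v) = (0.447084, -0.860249), (du/dtau, dv/dtau) = (0.967805, 0.647287); Gamma_uuu = 0.323959, Gamma_uuv = 0.000000, Gamma_uvv = -0.215973, Gamma_vuu = 0.777863, Gamma_vuv = 0.000000, Gamma_vvv = -0.518575; k4 = (0.967805, 0.647287, -0.212947, -0.511310)
  Y <- Y + (h/6)(k1 + 2k2 + 2k3 + k4): u = 0.4471, v = -0.8602, du/dtau = 0.9678, dv/dtau = 0.6473

Answer: u = 0.4471, v = -0.8602, du/dtau = 0.9678, dv/dtau = 0.6473


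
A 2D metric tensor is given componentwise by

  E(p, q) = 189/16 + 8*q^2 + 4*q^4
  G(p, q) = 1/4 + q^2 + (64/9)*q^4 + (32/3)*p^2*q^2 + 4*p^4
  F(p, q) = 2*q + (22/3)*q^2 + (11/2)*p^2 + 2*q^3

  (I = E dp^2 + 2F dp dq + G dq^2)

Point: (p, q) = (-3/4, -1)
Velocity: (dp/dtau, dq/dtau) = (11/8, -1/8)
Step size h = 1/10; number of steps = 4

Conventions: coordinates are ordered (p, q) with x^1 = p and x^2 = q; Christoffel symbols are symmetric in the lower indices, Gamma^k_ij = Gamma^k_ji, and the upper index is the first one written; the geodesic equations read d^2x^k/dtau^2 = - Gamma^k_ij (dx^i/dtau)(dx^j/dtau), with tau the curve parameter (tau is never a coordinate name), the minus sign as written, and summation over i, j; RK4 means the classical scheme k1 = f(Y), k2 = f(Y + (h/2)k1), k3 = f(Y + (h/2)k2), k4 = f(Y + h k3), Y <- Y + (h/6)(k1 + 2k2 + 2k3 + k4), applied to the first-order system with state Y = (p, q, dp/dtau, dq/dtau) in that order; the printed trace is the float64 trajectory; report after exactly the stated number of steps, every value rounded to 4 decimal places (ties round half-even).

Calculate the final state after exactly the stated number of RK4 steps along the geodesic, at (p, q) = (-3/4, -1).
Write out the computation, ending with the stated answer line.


f(Y) = (dp/dtau, dq/dtau, -Gamma^p_ij Y'^i Y'^j, -Gamma^q_ij Y'^i Y'^j) with the Gammas evaluated at the stage position; h = 0.100000; intermediate values shown to 6 dp
step 0: p = -0.7500, q = -1.0000, dp/dtau = 1.3750, dq/dtau = -0.1250
step 1:
  k1: at (p, q) = (-0.750000, -1.000000), (dp/dtau, dq/dtau) = (1.375000, -0.125000); Gamma_ppp = -0.150572, Gamma_ppq = -0.534817, Gamma_pqq = 0.634735, Gamma_qpp = 0.557873, Gamma_qpq = -0.507956, Gamma_qqq = -1.619130; k1 = (1.375000, -0.125000, 0.090914, -1.204040)
  k2: at (p, q) = (-0.681250, -1.006250), (dp/dtau, dq/dtau) = (1.379546, -0.185202); Gamma_ppp = -0.165790, Gamma_ppq = -0.562540, Gamma_pqq = 0.538402, Gamma_qpp = 0.671645, Gamma_qpq = -0.454187, Gamma_qqq = -1.640629; k2 = (1.379546, -0.185202, 0.009605, -1.454051)
  k3: at (p, q) = (-0.681023, -1.009260), (dp/dtau, dq/dtau) = (1.375480, -0.197703); Gamma_ppp = -0.166046, Gamma_ppq = -0.564590, Gamma_pqq = 0.538046, Gamma_qpp = 0.673326, Gamma_qpq = -0.451601, Gamma_qqq = -1.637688; k3 = (1.375480, -0.197703, -0.013945, -1.455499)
  k4: at (p, q) = (-0.612452, -1.019770), (dp/dtau, dq/dtau) = (1.373605, -0.270550); Gamma_ppp = -0.179784, Gamma_ppq = -0.592056, Gamma_pqq = 0.452455, Gamma_qpp = 0.795328, Gamma_qpq = -0.391001, Gamma_qqq = -1.655291; k4 = (1.373605, -0.270550, -0.133954, -1.670069)
  Y <- Y + (h/6)(k1 + 2k2 + 2k3 + k4): p = -0.6124, q = -1.0194, dp/dtau = 1.3741, dq/dtau = -0.2699
step 2:
  k1: at (p, q) = (-0.612356, -1.019356), (dp/dtau, dq/dtau) = (1.374138, -0.269887); Gamma_ppp = -0.179798, Gamma_ppq = -0.591837, Gamma_pqq = 0.452320, Gamma_qpp = 0.795436, Gamma_qpq = -0.391218, Gamma_qqq = -1.655758; k1 = (1.374138, -0.269887, -0.132422, -1.671558)
  k2: at (p, q) = (-0.543649, -1.032850), (dp/dtau, dq/dtau) = (1.367517, -0.353465); Gamma_ppp = -0.191652, Gamma_ppq = -0.618185, Gamma_pqq = 0.376373, Gamma_qpp = 0.921353, Gamma_qpq = -0.325400, Gamma_qqq = -1.669632; k2 = (1.367517, -0.353465, -0.286236, -1.829001)
  k3: at (p, q) = (-0.543980, -1.037029), (dp/dtau, dq/dtau) = (1.359826, -0.361337); Gamma_ppp = -0.191394, Gamma_ppq = -0.620345, Gamma_pqq = 0.377159, Gamma_qpp = 0.920041, Gamma_qpq = -0.323158, Gamma_qqq = -1.665080; k3 = (1.359826, -0.361337, -0.304952, -1.801444)
  k4: at (p, q) = (-0.476373, -1.055490), (dp/dtau, dq/dtau) = (1.343643, -0.450031); Gamma_ppp = -0.200421, Gamma_ppq = -0.645884, Gamma_pqq = 0.311807, Gamma_qpp = 1.039062, Gamma_qpq = -0.253981, Gamma_qqq = -1.671109; k4 = (1.343643, -0.450031, -0.482422, -1.844606)
  Y <- Y + (h/6)(k1 + 2k2 + 2k3 + k4): p = -0.4761, q = -1.0552, dp/dtau = 1.3442, dq/dtau = -0.4495
step 3:
  k1: at (p, q) = (-0.476148, -1.055181), (dp/dtau, dq/dtau) = (1.344184, -0.449504); Gamma_ppp = -0.200485, Gamma_ppq = -0.645786, Gamma_pqq = 0.311551, Gamma_qpp = 1.039636, Gamma_qpq = -0.253930, Gamma_qqq = -1.671526; k1 = (1.344184, -0.449504, -0.481097, -1.847565)
  k2: at (p, q) = (-0.408939, -1.077657), (dp/dtau, dq/dtau) = (1.320129, -0.541883); Gamma_ppp = -0.206807, Gamma_ppq = -0.670236, Gamma_pqq = 0.254863, Gamma_qpp = 1.146945, Gamma_qpq = -0.182816, Gamma_qqq = -1.669780; k2 = (1.320129, -0.541883, -0.673340, -1.770077)
  k3: at (p, q) = (-0.410141, -1.082275), (dp/dtau, dq/dtau) = (1.310517, -0.538008); Gamma_ppp = -0.205972, Gamma_ppq = -0.671973, Gamma_pqq = 0.256619, Gamma_qpp = 1.140923, Gamma_qpq = -0.182248, Gamma_qqq = -1.664293; k3 = (1.310517, -0.538008, -0.668108, -1.734745)
  k4: at (p, q) = (-0.345096, -1.108982), (dp/dtau, dq/dtau) = (1.277374, -0.622979); Gamma_ppp = -0.209134, Gamma_ppq = -0.694798, Gamma_pqq = 0.208865, Gamma_qpp = 1.225278, Gamma_qpq = -0.113376, Gamma_qqq = -1.653081; k4 = (1.277374, -0.622979, -0.845628, -1.538145)
  Y <- Y + (h/6)(k1 + 2k2 + 2k3 + k4): p = -0.3448, q = -1.1091, dp/dtau = 1.2774, dq/dtau = -0.6228
step 4:
  k1: at (p, q) = (-0.344767, -1.109052), (dp/dtau, dq/dtau) = (1.277357, -0.622760); Gamma_ppp = -0.209157, Gamma_ppq = -0.694882, Gamma_pqq = 0.208626, Gamma_qpp = 1.225737, Gamma_qpq = -0.113049, Gamma_qqq = -1.653085; k1 = (1.277357, -0.622760, -0.845182, -1.538704)
  k2: at (p, q) = (-0.280899, -1.140190), (dp/dtau, dq/dtau) = (1.235098, -0.699695); Gamma_ppp = -0.209520, Gamma_ppq = -0.716467, Gamma_pqq = 0.167681, Gamma_qpp = 1.285405, Gamma_qpq = -0.046908, Gamma_qqq = -1.632211; k2 = (1.235098, -0.699695, -1.000807, -1.242831)
  k3: at (p, q) = (-0.283012, -1.144037), (dp/dtau, dq/dtau) = (1.227317, -0.684902); Gamma_ppp = -0.208473, Gamma_ppq = -0.717372, Gamma_pqq = 0.169772, Gamma_qpp = 1.277157, Gamma_qpq = -0.048423, Gamma_qqq = -1.627532; k3 = (1.227317, -0.684902, -0.971648, -1.241739)
  k4: at (p, q) = (-0.222035, -1.177543), (dp/dtau, dq/dtau) = (1.180193, -0.746934); Gamma_ppp = -0.206449, Gamma_ppq = -0.736567, Gamma_pqq = 0.134938, Gamma_qpp = 1.310774, Gamma_qpq = 0.011085, Gamma_qqq = -1.599521; k4 = (1.180193, -0.746934, -1.086337, -0.913783)
  Y <- Y + (h/6)(k1 + 2k2 + 2k3 + k4): p = -0.2217, q = -1.1780, dp/dtau = 1.1794, dq/dtau = -0.7465

Answer: p = -0.2217, q = -1.1780, dp/dtau = 1.1794, dq/dtau = -0.7465


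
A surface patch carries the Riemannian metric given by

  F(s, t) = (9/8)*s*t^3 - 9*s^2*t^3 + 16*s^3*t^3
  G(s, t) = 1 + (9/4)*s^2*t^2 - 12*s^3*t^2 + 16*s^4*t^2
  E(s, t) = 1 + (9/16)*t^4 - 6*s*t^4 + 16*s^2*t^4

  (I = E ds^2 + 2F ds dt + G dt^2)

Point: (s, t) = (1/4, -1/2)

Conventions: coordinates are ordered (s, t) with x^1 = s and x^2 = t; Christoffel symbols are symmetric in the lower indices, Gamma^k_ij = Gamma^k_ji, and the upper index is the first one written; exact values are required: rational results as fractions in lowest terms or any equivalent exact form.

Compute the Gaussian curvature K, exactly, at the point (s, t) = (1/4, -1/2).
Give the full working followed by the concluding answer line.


E = 257/256, F = 1/256, G = 257/256, EG - F^2 = 129/128 at the point
E_s = 1/8, E_t = -1/32, F_s = 3/64, F_t = -3/128, G_s = -1/32, G_t = -1/64
E_tt = 3/16, F_st = -9/32, G_ss = -3/8
The intrinsic route: Brioschi's K = (det M1 - det M2)/(EG - F^2)^2.
M1 = [[-E_tt/2 + F_st - G_ss/2, E_s/2, F_s - E_t/2], [F_t - G_s/2, E, F], [G_t/2, F, G]] = [[-3/16, 1/16, 1/16], [-1/128, 257/256, 1/256], [-1/128, 1/256, 257/256]]; det M1 = -385/2048
M2 = [[0, E_t/2, G_s/2], [E_t/2, E, F], [G_s/2, F, G]] = [[0, -1/64, -1/64], [-1/64, 257/256, 1/256], [-1/64, 1/256, 257/256]]; det M2 = -1/2048
det M1 - det M2 = -3/16; K = -3/16 / (129/128)^2 = -1024/5547

Answer: K = -1024/5547


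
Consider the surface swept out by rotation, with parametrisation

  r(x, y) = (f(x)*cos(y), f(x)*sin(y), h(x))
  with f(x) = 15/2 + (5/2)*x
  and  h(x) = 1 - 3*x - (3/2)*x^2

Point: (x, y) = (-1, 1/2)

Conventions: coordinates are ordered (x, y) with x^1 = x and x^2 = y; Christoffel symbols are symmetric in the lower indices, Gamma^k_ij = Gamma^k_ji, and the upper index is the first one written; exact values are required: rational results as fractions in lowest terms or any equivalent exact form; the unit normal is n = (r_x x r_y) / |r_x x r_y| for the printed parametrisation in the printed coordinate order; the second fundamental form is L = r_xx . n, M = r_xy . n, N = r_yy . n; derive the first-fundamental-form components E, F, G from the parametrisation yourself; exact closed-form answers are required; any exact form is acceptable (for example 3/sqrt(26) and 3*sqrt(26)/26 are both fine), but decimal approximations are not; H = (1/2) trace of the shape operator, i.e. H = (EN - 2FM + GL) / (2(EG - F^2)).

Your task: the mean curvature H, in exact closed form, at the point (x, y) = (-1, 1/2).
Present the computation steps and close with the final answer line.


f = 5, f' = 5/2, f'' = 0, h' = 0, h'' = -3
E = 25/4, F = 0, G = 25; answer radicand W^2 = 25/4
unnormalised second-form numerators: l = -15/2, m = 0, n = 0; L = l/sqrt(25/4), and similarly M = m/sqrt(W^2), N = n/sqrt(W^2)
H = (E*n - 2*F*m + G*l) / (2*(EG - F^2)*sqrt(W^2)); E*n - 2*F*m + G*l = -375/2, EG - F^2 = 625/4, so H = (-3/5)/sqrt(25/4)

Answer: H = -6/25


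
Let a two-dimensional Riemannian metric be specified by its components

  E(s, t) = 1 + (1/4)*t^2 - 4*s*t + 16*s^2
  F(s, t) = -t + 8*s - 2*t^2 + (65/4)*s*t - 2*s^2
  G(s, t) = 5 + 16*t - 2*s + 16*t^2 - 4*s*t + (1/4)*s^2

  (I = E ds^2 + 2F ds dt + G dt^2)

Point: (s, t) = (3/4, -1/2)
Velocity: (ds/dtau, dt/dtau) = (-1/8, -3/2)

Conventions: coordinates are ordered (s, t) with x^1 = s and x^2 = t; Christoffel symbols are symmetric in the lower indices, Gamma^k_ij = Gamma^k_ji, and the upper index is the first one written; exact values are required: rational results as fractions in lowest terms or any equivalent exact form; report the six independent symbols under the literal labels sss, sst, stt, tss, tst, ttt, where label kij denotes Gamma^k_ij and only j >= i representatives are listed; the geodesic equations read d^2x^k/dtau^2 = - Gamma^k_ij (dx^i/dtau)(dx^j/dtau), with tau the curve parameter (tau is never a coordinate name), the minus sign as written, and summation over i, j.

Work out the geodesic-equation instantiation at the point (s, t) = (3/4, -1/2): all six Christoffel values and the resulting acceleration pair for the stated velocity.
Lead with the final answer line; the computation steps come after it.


Answer: Gamma_sss = 832/749, Gamma_sst = -104/749, Gamma_stt = 832/749, Gamma_tss = -96/749, Gamma_tst = 12/749, Gamma_ttt = -96/749; accelerations (d^2s/dtau^2, d^2t/dtau^2) = (-1846/749, 213/749)

E = 185/16, F = -39/32, G = 73/64 at the point
E_s = 26, E_t = -13/4, F_s = -25/8, F_t = 211/16, G_s = 3/8, G_t = -3
EG - F^2 = 749/64;  g^inv = (64/749) * [[73/64, 39/32], [39/32, 185/16]]
first-kind symbols [ij,l] = (1/2)(d_i g_jl + d_j g_il - d_l g_ij): [ss,s] = E_s/2 = 13, [ss,t] = F_s - E_t/2 = -3/2, [st,s] = E_t/2 = -13/8, [st,t] = G_s/2 = 3/16, [tt,s] = F_t - G_s/2 = 13, [tt,t] = G_t/2 = -3/2
Gamma^s_ij = (G*[ij,s] - F*[ij,t])/(EG - F^2), Gamma^t_ij = (E*[ij,t] - F*[ij,s])/(EG - F^2)
Gamma_sss = 832/749, Gamma_sst = -104/749, Gamma_stt = 832/749, Gamma_tss = -96/749, Gamma_tst = 12/749, Gamma_ttt = -96/749
d^2s/dtau^2 = -(Gamma_sss*(-1/8)^2 + 2*Gamma_sst*(-1/8)*(-3/2) + Gamma_stt*(-3/2)^2) = -1846/749
d^2t/dtau^2 = -(Gamma_tss*(-1/8)^2 + 2*Gamma_tst*(-1/8)*(-3/2) + Gamma_ttt*(-3/2)^2) = 213/749


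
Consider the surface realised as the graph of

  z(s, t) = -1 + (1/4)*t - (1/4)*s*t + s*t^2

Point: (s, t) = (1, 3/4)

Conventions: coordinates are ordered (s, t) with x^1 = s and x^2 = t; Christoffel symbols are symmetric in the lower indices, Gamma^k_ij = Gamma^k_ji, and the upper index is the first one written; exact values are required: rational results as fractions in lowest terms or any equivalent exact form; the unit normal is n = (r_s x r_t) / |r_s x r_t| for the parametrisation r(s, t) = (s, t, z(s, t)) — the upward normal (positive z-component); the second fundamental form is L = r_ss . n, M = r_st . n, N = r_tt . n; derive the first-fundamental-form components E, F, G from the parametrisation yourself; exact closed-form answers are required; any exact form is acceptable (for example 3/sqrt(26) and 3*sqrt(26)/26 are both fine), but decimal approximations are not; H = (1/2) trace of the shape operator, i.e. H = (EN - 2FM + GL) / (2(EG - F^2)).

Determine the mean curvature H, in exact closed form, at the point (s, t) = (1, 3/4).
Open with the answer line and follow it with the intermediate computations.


Answer: H = 32*sqrt(217)/6727

z_s = 3/8, z_t = 3/2, z_ss = 0, z_st = 5/4, z_tt = 2
E = 73/64, F = 9/16, G = 13/4; answer radicand W^2 = 217/64
unnormalised second-form numerators: l = 0, m = 5/4, n = 2; L = l/sqrt(217/64), and similarly M = m/sqrt(W^2), N = n/sqrt(W^2)
H = (E*n - 2*F*m + G*l) / (2*(EG - F^2)*sqrt(W^2)); E*n - 2*F*m + G*l = 7/8, EG - F^2 = 217/64, so H = (4/31)/sqrt(217/64)


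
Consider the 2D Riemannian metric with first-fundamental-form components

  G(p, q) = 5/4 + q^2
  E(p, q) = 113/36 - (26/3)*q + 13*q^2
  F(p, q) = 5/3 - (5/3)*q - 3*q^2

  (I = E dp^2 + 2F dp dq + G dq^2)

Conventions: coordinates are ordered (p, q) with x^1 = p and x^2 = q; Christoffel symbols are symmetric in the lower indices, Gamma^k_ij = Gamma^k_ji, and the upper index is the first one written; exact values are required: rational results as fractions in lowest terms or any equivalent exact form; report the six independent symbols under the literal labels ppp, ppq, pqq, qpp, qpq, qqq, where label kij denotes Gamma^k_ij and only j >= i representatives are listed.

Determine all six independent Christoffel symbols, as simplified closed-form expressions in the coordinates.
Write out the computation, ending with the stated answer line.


E = 113/36 - (26/3)*q + 13*q^2; F = 5/3 - (5/3)*q - 3*q^2; G = 5/4 + q^2
Gamma^k_ij = (1/2) g^{kl} (d_i g_jl + d_j g_il - d_l g_ij), with g^inv = (1/(EG-F^2)) [[G, -F], [-F, E]]
first partials: E_p = 0, E_q = -26/3 + 26*q, F_p = 0, F_q = -5/3 - 6*q, G_p = 0, G_q = 2*q
D = EG - F^2 = 55/48 - (95/18)*q + (479/18)*q^2 - (56/3)*q^3 + 4*q^4
expanded: Gamma^p_pp = (G E_p - 2F F_p + F E_q)/(2D), Gamma^p_pq = (G E_q - F G_p)/(2D), Gamma^p_qq = (2G F_q - G G_p - F G_q)/(2D), Gamma^q_pp = (2E F_p - E E_q - F E_p)/(2D), Gamma^q_pq = (E G_p - F E_q)/(2D), Gamma^q_qq = (E G_q - 2F F_q + F G_p)/(2D); substitute and cancel common factors

Answer: Gamma_ppp = (-5616*q^3 - 1248*q^2 + 4160*q - 1040)/(576*q^4 - 2688*q^3 + 3832*q^2 - 760*q + 165), Gamma_ppq = (1872*q^3 - 624*q^2 + 2340*q - 780)/(576*q^4 - 2688*q^3 + 3832*q^2 - 760*q + 165), Gamma_pqq = (-432*q^3 - 1320*q - 300)/(576*q^4 - 2688*q^3 + 3832*q^2 - 760*q + 165), Gamma_qpp = (-73008*q^3 + 73008*q^2 - 33852*q + 5876)/(1728*q^4 - 8064*q^3 + 11496*q^2 - 2280*q + 495), Gamma_qpq = (5616*q^3 + 1248*q^2 - 4160*q + 1040)/(576*q^4 - 2688*q^3 + 3832*q^2 - 760*q + 165), Gamma_qqq = (-720*q^3 - 3408*q^2 + 1492*q + 400)/(576*q^4 - 2688*q^3 + 3832*q^2 - 760*q + 165)


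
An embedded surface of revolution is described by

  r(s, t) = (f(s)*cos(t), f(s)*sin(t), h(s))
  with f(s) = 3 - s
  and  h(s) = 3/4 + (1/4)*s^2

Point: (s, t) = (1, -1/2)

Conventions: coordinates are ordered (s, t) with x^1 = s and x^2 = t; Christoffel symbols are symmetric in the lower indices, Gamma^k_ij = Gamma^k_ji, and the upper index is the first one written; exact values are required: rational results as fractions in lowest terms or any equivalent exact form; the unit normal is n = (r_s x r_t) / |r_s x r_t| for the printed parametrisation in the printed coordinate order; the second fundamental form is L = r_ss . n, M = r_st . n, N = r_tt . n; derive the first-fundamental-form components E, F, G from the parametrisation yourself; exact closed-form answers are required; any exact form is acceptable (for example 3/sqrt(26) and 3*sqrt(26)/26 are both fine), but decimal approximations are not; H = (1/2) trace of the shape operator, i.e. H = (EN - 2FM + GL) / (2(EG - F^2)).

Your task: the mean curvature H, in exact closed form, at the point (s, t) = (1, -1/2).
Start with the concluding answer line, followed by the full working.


Answer: H = -3*sqrt(5)/100

f = 2, f' = -1, f'' = 0, h' = 1/2, h'' = 1/2
E = 5/4, F = 0, G = 4; answer radicand W^2 = 5/4
unnormalised second-form numerators: l = -1/2, m = 0, n = 1; L = l/sqrt(5/4), and similarly M = m/sqrt(W^2), N = n/sqrt(W^2)
H = (E*n - 2*F*m + G*l) / (2*(EG - F^2)*sqrt(W^2)); E*n - 2*F*m + G*l = -3/4, EG - F^2 = 5, so H = (-3/40)/sqrt(5/4)
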